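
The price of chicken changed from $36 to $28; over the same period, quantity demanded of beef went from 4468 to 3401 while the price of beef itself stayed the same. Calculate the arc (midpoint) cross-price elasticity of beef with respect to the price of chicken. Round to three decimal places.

1.085

ΔQ_A = 3401 − 4468 = -1067; ΔP_B = 28 − 36 = -8.
Midpoints: Q̄_A = 3934.5, P̄_B = 32.00.
ε = (ΔQ_A/Q̄_A)/(ΔP_B/P̄_B) = (-1067/3934.5)/(-8/32.00) ≈ 1.085.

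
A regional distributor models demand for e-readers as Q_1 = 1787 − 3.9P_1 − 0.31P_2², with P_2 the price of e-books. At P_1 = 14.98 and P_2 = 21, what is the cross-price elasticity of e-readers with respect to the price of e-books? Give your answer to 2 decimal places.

-0.17

At P_1 = 14.98 and P_2 = 21: Q_1 = 1591.868.
∂Q_1/∂P_2 = -0.62P_2 = -0.62(21) = -13.0200.
ε = (∂Q_1/∂P_2)(P_2/Q_1) = -13.0200 × (21/1591.868) ≈ -0.17.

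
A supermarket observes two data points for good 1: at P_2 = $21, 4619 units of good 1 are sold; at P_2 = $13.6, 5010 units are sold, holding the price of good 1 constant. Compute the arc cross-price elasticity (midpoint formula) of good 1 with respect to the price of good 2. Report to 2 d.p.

-0.19

ΔQ_1 = 5010 − 4619 = 391; ΔP_2 = 13.6 − 21 = -7.4.
Midpoints: Q̄_1 = 4814.5, P̄_2 = 17.30.
ε = (ΔQ_1/Q̄_1)/(ΔP_2/P̄_2) = (391/4814.5)/(-7.4/17.30) ≈ -0.19.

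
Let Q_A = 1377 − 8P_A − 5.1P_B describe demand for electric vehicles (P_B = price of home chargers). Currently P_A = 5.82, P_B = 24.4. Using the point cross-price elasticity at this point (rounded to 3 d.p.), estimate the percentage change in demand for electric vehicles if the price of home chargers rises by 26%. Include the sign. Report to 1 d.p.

At P_A = 5.82, P_B = 24.4: Q_A = 1206.
∂Q_A/∂P_B = -5.1.
ε = (∂Q_A/∂P_B)(P_B/Q_A) = -5.1000 × 24.4/1206 ≈ -0.103.
%ΔQ_A ≈ ε × %ΔP_B = -0.103 × (26%) = -2.7%.

-2.7%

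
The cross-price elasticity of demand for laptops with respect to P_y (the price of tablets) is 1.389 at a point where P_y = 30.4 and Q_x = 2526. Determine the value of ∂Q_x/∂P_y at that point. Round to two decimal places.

115.41

ε = (∂Q_x/∂P_y)·(P_y/Q_x) ⇒ ∂Q_x/∂P_y = ε·Q_x/P_y = 1.389 × 2526/30.4 ≈ 115.41.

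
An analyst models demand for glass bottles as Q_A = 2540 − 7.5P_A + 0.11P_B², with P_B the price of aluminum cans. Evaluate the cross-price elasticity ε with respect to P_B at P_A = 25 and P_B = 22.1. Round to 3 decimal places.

At P_A = 25 and P_B = 22.1: Q_A = 2406.225.
∂Q_A/∂P_B = 0.22P_B = 0.22(22.1) = 4.8620.
ε = (∂Q_A/∂P_B)(P_B/Q_A) = 4.8620 × (22.1/2406.225) ≈ 0.045.
ε > 0: substitutes.

0.045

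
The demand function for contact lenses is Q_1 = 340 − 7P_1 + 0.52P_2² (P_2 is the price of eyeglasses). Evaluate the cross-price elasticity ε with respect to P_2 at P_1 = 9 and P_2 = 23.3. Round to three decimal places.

At P_1 = 9 and P_2 = 23.3: Q_1 = 559.303.
∂Q_1/∂P_2 = 1.04P_2 = 1.04(23.3) = 24.2320.
ε = (∂Q_1/∂P_2)(P_2/Q_1) = 24.2320 × (23.3/559.303) ≈ 1.009.

1.009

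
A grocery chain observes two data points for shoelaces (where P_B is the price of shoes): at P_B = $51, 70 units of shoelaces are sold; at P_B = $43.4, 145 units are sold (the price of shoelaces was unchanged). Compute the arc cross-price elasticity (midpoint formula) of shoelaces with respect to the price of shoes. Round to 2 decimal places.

-4.33

ΔQ_A = 145 − 70 = 75; ΔP_B = 43.4 − 51 = -7.6.
Midpoints: Q̄_A = 107.5, P̄_B = 47.20.
ε = (ΔQ_A/Q̄_A)/(ΔP_B/P̄_B) = (75/107.5)/(-7.6/47.20) ≈ -4.33.
ε < 0: shoelaces and shoes are complements.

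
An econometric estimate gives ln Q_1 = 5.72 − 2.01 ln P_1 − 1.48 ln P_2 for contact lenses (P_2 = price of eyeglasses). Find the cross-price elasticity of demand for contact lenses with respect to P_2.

-1.48

In a log-linear (constant-elasticity) demand function, the coefficient on ln P_2 is the cross-price elasticity.
ε = -1.48. Negative, so contact lenses and eyeglasses are complements.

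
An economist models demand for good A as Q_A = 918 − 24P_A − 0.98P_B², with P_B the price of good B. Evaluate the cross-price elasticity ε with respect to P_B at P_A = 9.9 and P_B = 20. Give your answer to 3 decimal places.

At P_A = 9.9 and P_B = 20: Q_A = 288.4.
∂Q_A/∂P_B = -1.96P_B = -1.96(20) = -39.2000.
ε = (∂Q_A/∂P_B)(P_B/Q_A) = -39.2000 × (20/288.4) ≈ -2.718.

-2.718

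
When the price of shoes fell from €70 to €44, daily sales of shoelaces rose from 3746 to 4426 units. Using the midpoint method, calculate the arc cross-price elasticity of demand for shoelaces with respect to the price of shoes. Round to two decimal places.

ΔQ_A = 4426 − 3746 = 680; ΔP_B = 44 − 70 = -26.
Midpoints: Q̄_A = 4086.0, P̄_B = 57.00.
ε = (ΔQ_A/Q̄_A)/(ΔP_B/P̄_B) = (680/4086.0)/(-26/57.00) ≈ -0.36.

-0.36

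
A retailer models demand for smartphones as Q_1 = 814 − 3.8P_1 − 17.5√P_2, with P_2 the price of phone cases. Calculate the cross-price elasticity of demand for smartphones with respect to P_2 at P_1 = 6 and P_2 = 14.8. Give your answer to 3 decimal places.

-0.047

At P_1 = 6 and P_2 = 14.8: Q_1 = 723.876.
∂Q_1/∂P_2 = -17.5/(2√P_2) = -17.5/(2√14.8) = -2.2745.
ε = (∂Q_1/∂P_2)(P_2/Q_1) = -2.2745 × (14.8/723.876) ≈ -0.047.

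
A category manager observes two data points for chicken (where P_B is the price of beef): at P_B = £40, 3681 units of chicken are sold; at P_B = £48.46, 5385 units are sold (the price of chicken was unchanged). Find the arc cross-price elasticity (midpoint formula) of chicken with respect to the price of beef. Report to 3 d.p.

1.965

ΔQ_A = 5385 − 3681 = 1704; ΔP_B = 48.46 − 40 = 8.46.
Midpoints: Q̄_A = 4533.0, P̄_B = 44.23.
ε = (ΔQ_A/Q̄_A)/(ΔP_B/P̄_B) = (1704/4533.0)/(8.46/44.23) ≈ 1.965.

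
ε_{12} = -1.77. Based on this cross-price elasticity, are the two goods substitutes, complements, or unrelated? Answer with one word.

ε = -1.77 < 0, so a higher price of good 2 lowers demand for good 1: complements.

complements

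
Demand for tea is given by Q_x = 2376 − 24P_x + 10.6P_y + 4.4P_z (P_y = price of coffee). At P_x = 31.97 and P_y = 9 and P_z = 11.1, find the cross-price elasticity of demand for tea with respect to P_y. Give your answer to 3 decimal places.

0.054

At P_x = 31.97 and P_y = 9 and P_z = 11.1: Q_x = 1752.96.
∂Q_x/∂P_y = 10.6.
ε = (∂Q_x/∂P_y)(P_y/Q_x) = 10.6 × (9/1752.96) ≈ 0.054.
Since ε > 0, tea and coffee are substitutes.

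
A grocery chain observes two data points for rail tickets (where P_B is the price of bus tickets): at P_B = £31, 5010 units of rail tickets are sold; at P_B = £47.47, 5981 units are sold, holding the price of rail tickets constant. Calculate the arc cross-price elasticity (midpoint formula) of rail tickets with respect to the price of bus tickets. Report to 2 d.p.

0.42

ΔQ_A = 5981 − 5010 = 971; ΔP_B = 47.47 − 31 = 16.47.
Midpoints: Q̄_A = 5495.5, P̄_B = 39.23.
ε = (ΔQ_A/Q̄_A)/(ΔP_B/P̄_B) = (971/5495.5)/(16.47/39.23) ≈ 0.42.
ε > 0: rail tickets and bus tickets are substitutes.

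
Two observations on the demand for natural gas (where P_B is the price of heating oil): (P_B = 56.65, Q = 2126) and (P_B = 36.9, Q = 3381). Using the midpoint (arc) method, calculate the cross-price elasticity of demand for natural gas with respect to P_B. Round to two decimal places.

ΔQ_A = 3381 − 2126 = 1255; ΔP_B = 36.9 − 56.65 = -19.75.
Midpoints: Q̄_A = 2753.5, P̄_B = 46.77.
ε = (ΔQ_A/Q̄_A)/(ΔP_B/P̄_B) = (1255/2753.5)/(-19.75/46.77) ≈ -1.08.

-1.08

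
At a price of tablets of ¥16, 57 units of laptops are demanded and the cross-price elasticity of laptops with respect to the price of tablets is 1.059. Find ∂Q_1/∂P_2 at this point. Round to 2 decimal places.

3.77

ε = (∂Q_1/∂P_2)·(P_2/Q_1) ⇒ ∂Q_1/∂P_2 = ε·Q_1/P_2 = 1.059 × 57/16 ≈ 3.77.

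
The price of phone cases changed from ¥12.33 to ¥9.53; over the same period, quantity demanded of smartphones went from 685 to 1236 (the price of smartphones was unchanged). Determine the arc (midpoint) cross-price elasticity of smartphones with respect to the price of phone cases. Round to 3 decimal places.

ΔQ_A = 1236 − 685 = 551; ΔP_B = 9.53 − 12.33 = -2.8.
Midpoints: Q̄_A = 960.5, P̄_B = 10.93.
ε = (ΔQ_A/Q̄_A)/(ΔP_B/P̄_B) = (551/960.5)/(-2.8/10.93) ≈ -2.239.

-2.239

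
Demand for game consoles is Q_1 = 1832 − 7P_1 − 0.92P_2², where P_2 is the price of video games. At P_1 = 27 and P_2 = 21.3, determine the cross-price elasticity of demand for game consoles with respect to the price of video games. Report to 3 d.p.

At P_1 = 27 and P_2 = 21.3: Q_1 = 1225.605.
∂Q_1/∂P_2 = -1.84P_2 = -1.84(21.3) = -39.1920.
ε = (∂Q_1/∂P_2)(P_2/Q_1) = -39.1920 × (21.3/1225.605) ≈ -0.681.
ε < 0: complements.

-0.681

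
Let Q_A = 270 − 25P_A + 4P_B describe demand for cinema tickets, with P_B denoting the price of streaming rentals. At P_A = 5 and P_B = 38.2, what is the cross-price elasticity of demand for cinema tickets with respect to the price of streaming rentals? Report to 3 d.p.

0.513

At P_A = 5 and P_B = 38.2: Q_A = 297.8.
∂Q_A/∂P_B = 4.
ε = (∂Q_A/∂P_B)(P_B/Q_A) = 4 × (38.2/297.8) ≈ 0.513.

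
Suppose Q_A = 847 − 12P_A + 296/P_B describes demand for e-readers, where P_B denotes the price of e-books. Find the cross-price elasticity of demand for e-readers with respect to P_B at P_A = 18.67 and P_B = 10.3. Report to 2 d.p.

-0.04

At P_A = 18.67 and P_B = 10.3: Q_A = 651.698.
∂Q_A/∂P_B = −296/P_B² = -2.7901.
ε = (∂Q_A/∂P_B)(P_B/Q_A) = -2.7901 × (10.3/651.698) ≈ -0.04.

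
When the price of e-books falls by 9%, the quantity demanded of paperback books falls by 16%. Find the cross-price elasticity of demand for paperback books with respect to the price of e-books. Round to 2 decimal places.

1.78

ε = (%ΔQ of paperback books) / (%ΔP of e-books) = (-16%) / (-9%) ≈ 1.78.
Positive cross-price elasticity: substitutes.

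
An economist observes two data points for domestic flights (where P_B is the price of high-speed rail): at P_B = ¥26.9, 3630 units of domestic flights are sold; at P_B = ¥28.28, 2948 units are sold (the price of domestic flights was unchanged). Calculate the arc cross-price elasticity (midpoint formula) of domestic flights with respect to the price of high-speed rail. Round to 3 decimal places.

-4.146

ΔQ_A = 2948 − 3630 = -682; ΔP_B = 28.28 − 26.9 = 1.38.
Midpoints: Q̄_A = 3289.0, P̄_B = 27.59.
ε = (ΔQ_A/Q̄_A)/(ΔP_B/P̄_B) = (-682/3289.0)/(1.38/27.59) ≈ -4.146.
ε < 0: domestic flights and high-speed rail are complements.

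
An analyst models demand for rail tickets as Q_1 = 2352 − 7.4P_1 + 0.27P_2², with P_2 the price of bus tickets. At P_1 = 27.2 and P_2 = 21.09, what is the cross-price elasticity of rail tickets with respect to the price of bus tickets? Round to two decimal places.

0.11

At P_1 = 27.2 and P_2 = 21.09: Q_1 = 2270.813.
∂Q_1/∂P_2 = 0.54P_2 = 0.54(21.09) = 11.3886.
ε = (∂Q_1/∂P_2)(P_2/Q_1) = 11.3886 × (21.09/2270.813) ≈ 0.11.
ε > 0: substitutes.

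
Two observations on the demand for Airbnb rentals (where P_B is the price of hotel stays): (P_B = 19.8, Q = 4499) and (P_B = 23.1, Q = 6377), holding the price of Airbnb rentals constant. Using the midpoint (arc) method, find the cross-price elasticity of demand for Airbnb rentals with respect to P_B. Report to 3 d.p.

ΔQ_A = 6377 − 4499 = 1878; ΔP_B = 23.1 − 19.8 = 3.3.
Midpoints: Q̄_A = 5438.0, P̄_B = 21.45.
ε = (ΔQ_A/Q̄_A)/(ΔP_B/P̄_B) = (1878/5438.0)/(3.3/21.45) ≈ 2.245.
ε > 0: Airbnb rentals and hotel stays are substitutes.

2.245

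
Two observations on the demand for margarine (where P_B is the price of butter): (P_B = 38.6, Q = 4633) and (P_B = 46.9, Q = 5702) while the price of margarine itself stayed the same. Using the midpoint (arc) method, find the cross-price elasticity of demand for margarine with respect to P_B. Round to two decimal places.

1.07

ΔQ_A = 5702 − 4633 = 1069; ΔP_B = 46.9 − 38.6 = 8.3.
Midpoints: Q̄_A = 5167.5, P̄_B = 42.75.
ε = (ΔQ_A/Q̄_A)/(ΔP_B/P̄_B) = (1069/5167.5)/(8.3/42.75) ≈ 1.07.
ε > 0: margarine and butter are substitutes.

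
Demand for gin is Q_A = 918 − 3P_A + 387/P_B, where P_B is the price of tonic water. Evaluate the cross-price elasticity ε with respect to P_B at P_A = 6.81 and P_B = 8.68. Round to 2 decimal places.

-0.05

At P_A = 6.81 and P_B = 8.68: Q_A = 942.155.
∂Q_A/∂P_B = −387/P_B² = -5.1365.
ε = (∂Q_A/∂P_B)(P_B/Q_A) = -5.1365 × (8.68/942.155) ≈ -0.05.
ε < 0: complements.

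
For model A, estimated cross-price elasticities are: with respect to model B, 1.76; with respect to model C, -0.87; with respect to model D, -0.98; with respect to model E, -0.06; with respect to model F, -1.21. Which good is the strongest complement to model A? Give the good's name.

model F

Complements have ε < 0. The most negative value is -1.21 (model F).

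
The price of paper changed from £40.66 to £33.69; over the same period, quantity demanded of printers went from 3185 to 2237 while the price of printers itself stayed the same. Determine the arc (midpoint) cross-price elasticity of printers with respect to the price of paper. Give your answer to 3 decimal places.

ΔQ_A = 2237 − 3185 = -948; ΔP_B = 33.69 − 40.66 = -6.97.
Midpoints: Q̄_A = 2711.0, P̄_B = 37.17.
ε = (ΔQ_A/Q̄_A)/(ΔP_B/P̄_B) = (-948/2711.0)/(-6.97/37.17) ≈ 1.865.
ε > 0: printers and paper are substitutes.

1.865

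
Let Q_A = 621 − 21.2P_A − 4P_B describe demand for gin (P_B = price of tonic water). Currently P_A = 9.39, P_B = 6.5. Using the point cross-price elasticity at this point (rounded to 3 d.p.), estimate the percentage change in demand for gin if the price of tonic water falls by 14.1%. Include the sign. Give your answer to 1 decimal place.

0.9%

At P_A = 9.39, P_B = 6.5: Q_A = 395.932.
∂Q_A/∂P_B = -4.
ε = (∂Q_A/∂P_B)(P_B/Q_A) = -4.0000 × 6.5/395.932 ≈ -0.066.
%ΔQ_A ≈ ε × %ΔP_B = -0.066 × (-14.1%) = 0.9%.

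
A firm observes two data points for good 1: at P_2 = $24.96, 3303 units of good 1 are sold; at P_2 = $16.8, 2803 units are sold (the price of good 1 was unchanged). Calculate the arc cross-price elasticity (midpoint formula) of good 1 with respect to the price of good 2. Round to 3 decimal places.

ΔQ_1 = 2803 − 3303 = -500; ΔP_2 = 16.8 − 24.96 = -8.16.
Midpoints: Q̄_1 = 3053.0, P̄_2 = 20.88.
ε = (ΔQ_1/Q̄_1)/(ΔP_2/P̄_2) = (-500/3053.0)/(-8.16/20.88) ≈ 0.419.
ε > 0: good 1 and good 2 are substitutes.

0.419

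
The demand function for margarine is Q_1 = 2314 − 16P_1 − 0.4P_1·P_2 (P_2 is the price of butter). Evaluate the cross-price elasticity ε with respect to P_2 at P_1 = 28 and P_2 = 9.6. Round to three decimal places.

At P_1 = 28 and P_2 = 9.6: Q_1 = 1758.48.
∂Q_1/∂P_2 = -0.4P_1 = -0.4(28) = -11.2000.
ε = (∂Q_1/∂P_2)(P_2/Q_1) = -11.2000 × (9.6/1758.48) ≈ -0.061.
ε < 0: complements.

-0.061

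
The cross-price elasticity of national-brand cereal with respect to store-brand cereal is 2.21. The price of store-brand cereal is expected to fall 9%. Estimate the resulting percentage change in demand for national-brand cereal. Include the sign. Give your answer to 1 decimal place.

%ΔQ ≈ ε × %ΔP of store-brand cereal = 2.21 × (-9%) = -19.9%.

-19.9%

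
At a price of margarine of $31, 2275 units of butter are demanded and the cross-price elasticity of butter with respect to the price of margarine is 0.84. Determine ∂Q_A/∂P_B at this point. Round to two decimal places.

61.65

ε = (∂Q_A/∂P_B)·(P_B/Q_A) ⇒ ∂Q_A/∂P_B = ε·Q_A/P_B = 0.84 × 2275/31 ≈ 61.65.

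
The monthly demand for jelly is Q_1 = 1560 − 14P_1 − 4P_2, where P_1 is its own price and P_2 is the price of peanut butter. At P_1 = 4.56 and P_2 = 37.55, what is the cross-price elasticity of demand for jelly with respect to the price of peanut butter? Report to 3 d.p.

At P_1 = 4.56 and P_2 = 37.55: Q_1 = 1345.96.
∂Q_1/∂P_2 = -4.
ε = (∂Q_1/∂P_2)(P_2/Q_1) = -4 × (37.55/1345.96) ≈ -0.112.
Since ε < 0, jelly and peanut butter are complements.

-0.112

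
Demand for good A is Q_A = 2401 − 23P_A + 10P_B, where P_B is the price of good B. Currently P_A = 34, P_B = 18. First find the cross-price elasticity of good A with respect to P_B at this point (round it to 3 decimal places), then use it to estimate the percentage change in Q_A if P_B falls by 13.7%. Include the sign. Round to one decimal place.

At P_A = 34, P_B = 18: Q_A = 1799.
∂Q_A/∂P_B = 10.
ε = (∂Q_A/∂P_B)(P_B/Q_A) = 10.0000 × 18/1799 ≈ 0.100.
%ΔQ_A ≈ ε × %ΔP_B = 0.100 × (-13.7%) = -1.4%.

-1.4%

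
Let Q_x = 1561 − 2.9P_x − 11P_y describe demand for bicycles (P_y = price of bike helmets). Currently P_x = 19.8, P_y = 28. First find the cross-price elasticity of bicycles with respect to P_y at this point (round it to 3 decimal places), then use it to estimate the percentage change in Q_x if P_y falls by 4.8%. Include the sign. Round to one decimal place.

At P_x = 19.8, P_y = 28: Q_x = 1195.58.
∂Q_x/∂P_y = -11.
ε = (∂Q_x/∂P_y)(P_y/Q_x) = -11.0000 × 28/1195.58 ≈ -0.258.
%ΔQ_x ≈ ε × %ΔP_y = -0.258 × (-4.8%) = 1.2%.

1.2%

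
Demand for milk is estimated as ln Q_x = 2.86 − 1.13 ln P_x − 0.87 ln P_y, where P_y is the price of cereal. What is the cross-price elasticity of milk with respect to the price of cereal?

In a log-linear (constant-elasticity) demand function, the coefficient on ln P_y is the cross-price elasticity.
ε = -0.87. Negative, so milk and cereal are complements.

-0.87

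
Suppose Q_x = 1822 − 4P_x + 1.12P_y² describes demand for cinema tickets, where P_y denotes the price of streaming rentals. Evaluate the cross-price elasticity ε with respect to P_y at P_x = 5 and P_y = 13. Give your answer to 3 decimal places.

At P_x = 5 and P_y = 13: Q_x = 1991.28.
∂Q_x/∂P_y = 2.24P_y = 2.24(13) = 29.1200.
ε = (∂Q_x/∂P_y)(P_y/Q_x) = 29.1200 × (13/1991.28) ≈ 0.190.
ε > 0: substitutes.

0.190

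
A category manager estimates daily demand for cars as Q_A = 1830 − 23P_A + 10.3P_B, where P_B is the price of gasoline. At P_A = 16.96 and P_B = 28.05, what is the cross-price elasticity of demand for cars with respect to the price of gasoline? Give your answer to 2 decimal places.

0.17

At P_A = 16.96 and P_B = 28.05: Q_A = 1728.835.
∂Q_A/∂P_B = 10.3.
ε = (∂Q_A/∂P_B)(P_B/Q_A) = 10.3 × (28.05/1728.835) ≈ 0.17.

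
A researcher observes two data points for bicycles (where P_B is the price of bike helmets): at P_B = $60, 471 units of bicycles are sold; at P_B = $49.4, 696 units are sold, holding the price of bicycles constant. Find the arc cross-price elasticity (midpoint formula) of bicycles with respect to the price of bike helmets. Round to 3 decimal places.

ΔQ_A = 696 − 471 = 225; ΔP_B = 49.4 − 60 = -10.6.
Midpoints: Q̄_A = 583.5, P̄_B = 54.70.
ε = (ΔQ_A/Q̄_A)/(ΔP_B/P̄_B) = (225/583.5)/(-10.6/54.70) ≈ -1.990.
ε < 0: bicycles and bike helmets are complements.

-1.990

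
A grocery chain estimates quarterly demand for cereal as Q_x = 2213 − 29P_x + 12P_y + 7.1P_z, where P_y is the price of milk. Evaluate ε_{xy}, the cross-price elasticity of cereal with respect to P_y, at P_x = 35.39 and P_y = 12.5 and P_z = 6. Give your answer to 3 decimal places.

0.109

At P_x = 35.39 and P_y = 12.5 and P_z = 6: Q_x = 1379.29.
∂Q_x/∂P_y = 12.
ε = (∂Q_x/∂P_y)(P_y/Q_x) = 12 × (12.5/1379.29) ≈ 0.109.
Since ε > 0, cereal and milk are substitutes.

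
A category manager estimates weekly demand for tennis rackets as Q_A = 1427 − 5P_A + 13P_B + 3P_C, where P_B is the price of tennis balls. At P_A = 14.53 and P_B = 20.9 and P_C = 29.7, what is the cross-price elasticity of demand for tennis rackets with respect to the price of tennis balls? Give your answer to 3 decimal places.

At P_A = 14.53 and P_B = 20.9 and P_C = 29.7: Q_A = 1715.15.
∂Q_A/∂P_B = 13.
ε = (∂Q_A/∂P_B)(P_B/Q_A) = 13 × (20.9/1715.15) ≈ 0.158.
Since ε > 0, tennis rackets and tennis balls are substitutes.

0.158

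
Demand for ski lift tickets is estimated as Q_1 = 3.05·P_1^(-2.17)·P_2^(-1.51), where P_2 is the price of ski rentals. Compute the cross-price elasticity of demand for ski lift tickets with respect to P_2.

In a log-linear (constant-elasticity) demand function, the coefficient on the exponent of P_2 is the cross-price elasticity.
ε = -1.51. Negative, so ski lift tickets and ski rentals are complements.

-1.51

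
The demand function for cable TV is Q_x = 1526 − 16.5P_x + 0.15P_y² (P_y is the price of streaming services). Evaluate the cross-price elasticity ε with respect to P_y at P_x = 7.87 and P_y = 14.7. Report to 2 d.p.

0.05

At P_x = 7.87 and P_y = 14.7: Q_x = 1428.558.
∂Q_x/∂P_y = 0.3P_y = 0.3(14.7) = 4.4100.
ε = (∂Q_x/∂P_y)(P_y/Q_x) = 4.4100 × (14.7/1428.558) ≈ 0.05.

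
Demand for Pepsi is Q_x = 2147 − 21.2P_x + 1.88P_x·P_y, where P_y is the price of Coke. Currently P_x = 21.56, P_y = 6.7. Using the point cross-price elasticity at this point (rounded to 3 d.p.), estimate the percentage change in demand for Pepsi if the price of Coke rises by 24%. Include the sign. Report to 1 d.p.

At P_x = 21.56, P_y = 6.7: Q_x = 1961.498.
∂Q_x/∂P_y = 1.88P_x = 40.5328.
ε = (∂Q_x/∂P_y)(P_y/Q_x) = 40.5328 × 6.7/1961.498 ≈ 0.138.
%ΔQ_x ≈ ε × %ΔP_y = 0.138 × (24%) = 3.3%.

3.3%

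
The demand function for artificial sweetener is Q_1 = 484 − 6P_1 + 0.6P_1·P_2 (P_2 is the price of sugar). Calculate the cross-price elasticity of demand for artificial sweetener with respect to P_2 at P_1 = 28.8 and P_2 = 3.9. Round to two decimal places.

0.18

At P_1 = 28.8 and P_2 = 3.9: Q_1 = 378.592.
∂Q_1/∂P_2 = 0.6P_1 = 0.6(28.8) = 17.2800.
ε = (∂Q_1/∂P_2)(P_2/Q_1) = 17.2800 × (3.9/378.592) ≈ 0.18.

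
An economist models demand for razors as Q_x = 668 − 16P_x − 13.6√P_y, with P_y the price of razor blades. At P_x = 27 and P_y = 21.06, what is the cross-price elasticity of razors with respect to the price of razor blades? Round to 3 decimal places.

-0.180

At P_x = 27 and P_y = 21.06: Q_x = 173.588.
∂Q_x/∂P_y = -13.6/(2√P_y) = -13.6/(2√21.06) = -1.4818.
ε = (∂Q_x/∂P_y)(P_y/Q_x) = -1.4818 × (21.06/173.588) ≈ -0.180.
ε < 0: complements.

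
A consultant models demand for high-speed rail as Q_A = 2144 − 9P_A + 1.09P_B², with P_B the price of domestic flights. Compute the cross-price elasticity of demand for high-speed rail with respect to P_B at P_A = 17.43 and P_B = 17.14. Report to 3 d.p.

At P_A = 17.43 and P_B = 17.14: Q_A = 2307.350.
∂Q_A/∂P_B = 2.18P_B = 2.18(17.14) = 37.3652.
ε = (∂Q_A/∂P_B)(P_B/Q_A) = 37.3652 × (17.14/2307.350) ≈ 0.278.

0.278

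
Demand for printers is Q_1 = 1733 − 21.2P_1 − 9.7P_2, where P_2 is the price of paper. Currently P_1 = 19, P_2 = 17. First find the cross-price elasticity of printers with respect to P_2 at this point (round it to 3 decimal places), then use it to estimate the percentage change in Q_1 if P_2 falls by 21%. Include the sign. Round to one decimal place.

3.0%

At P_1 = 19, P_2 = 17: Q_1 = 1165.3.
∂Q_1/∂P_2 = -9.7.
ε = (∂Q_1/∂P_2)(P_2/Q_1) = -9.7000 × 17/1165.3 ≈ -0.142.
%ΔQ_1 ≈ ε × %ΔP_2 = -0.142 × (-21%) = 3.0%.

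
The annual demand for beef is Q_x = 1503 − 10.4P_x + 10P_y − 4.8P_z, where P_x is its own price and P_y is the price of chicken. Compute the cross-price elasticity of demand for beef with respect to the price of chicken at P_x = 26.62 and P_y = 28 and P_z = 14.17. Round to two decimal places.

0.19

At P_x = 26.62 and P_y = 28 and P_z = 14.17: Q_x = 1438.136.
∂Q_x/∂P_y = 10.
ε = (∂Q_x/∂P_y)(P_y/Q_x) = 10 × (28/1438.136) ≈ 0.19.
Since ε > 0, beef and chicken are substitutes.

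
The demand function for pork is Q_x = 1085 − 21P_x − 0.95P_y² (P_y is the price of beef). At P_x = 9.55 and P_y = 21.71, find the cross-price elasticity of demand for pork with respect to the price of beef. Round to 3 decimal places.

At P_x = 9.55 and P_y = 21.71: Q_x = 436.692.
∂Q_x/∂P_y = -1.9P_y = -1.9(21.71) = -41.2490.
ε = (∂Q_x/∂P_y)(P_y/Q_x) = -41.2490 × (21.71/436.692) ≈ -2.051.
ε < 0: complements.

-2.051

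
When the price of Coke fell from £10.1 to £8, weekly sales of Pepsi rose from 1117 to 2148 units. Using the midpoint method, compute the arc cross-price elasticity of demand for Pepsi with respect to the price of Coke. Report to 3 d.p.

-2.722

ΔQ_A = 2148 − 1117 = 1031; ΔP_B = 8 − 10.1 = -2.1.
Midpoints: Q̄_A = 1632.5, P̄_B = 9.05.
ε = (ΔQ_A/Q̄_A)/(ΔP_B/P̄_B) = (1031/1632.5)/(-2.1/9.05) ≈ -2.722.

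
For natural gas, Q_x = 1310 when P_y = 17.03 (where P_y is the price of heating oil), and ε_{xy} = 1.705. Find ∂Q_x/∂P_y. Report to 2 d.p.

ε = (∂Q_x/∂P_y)·(P_y/Q_x) ⇒ ∂Q_x/∂P_y = ε·Q_x/P_y = 1.705 × 1310/17.03 ≈ 131.15.

131.15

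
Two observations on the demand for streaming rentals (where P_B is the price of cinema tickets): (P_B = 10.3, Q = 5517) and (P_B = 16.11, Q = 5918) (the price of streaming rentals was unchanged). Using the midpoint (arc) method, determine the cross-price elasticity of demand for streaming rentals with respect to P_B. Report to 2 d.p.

0.16

ΔQ_A = 5918 − 5517 = 401; ΔP_B = 16.11 − 10.3 = 5.81.
Midpoints: Q̄_A = 5717.5, P̄_B = 13.21.
ε = (ΔQ_A/Q̄_A)/(ΔP_B/P̄_B) = (401/5717.5)/(5.81/13.21) ≈ 0.16.
ε > 0: streaming rentals and cinema tickets are substitutes.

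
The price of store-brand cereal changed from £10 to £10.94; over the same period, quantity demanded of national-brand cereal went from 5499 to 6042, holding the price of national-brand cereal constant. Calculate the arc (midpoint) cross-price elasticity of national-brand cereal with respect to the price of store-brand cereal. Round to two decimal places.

1.05

ΔQ_A = 6042 − 5499 = 543; ΔP_B = 10.94 − 10 = 0.94.
Midpoints: Q̄_A = 5770.5, P̄_B = 10.47.
ε = (ΔQ_A/Q̄_A)/(ΔP_B/P̄_B) = (543/5770.5)/(0.94/10.47) ≈ 1.05.
ε > 0: national-brand cereal and store-brand cereal are substitutes.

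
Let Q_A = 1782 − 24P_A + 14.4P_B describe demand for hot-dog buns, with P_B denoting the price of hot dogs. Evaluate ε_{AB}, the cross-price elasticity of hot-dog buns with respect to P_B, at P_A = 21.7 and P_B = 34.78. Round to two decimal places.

0.28

At P_A = 21.7 and P_B = 34.78: Q_A = 1762.032.
∂Q_A/∂P_B = 14.4.
ε = (∂Q_A/∂P_B)(P_B/Q_A) = 14.4 × (34.78/1762.032) ≈ 0.28.
Since ε > 0, hot-dog buns and hot dogs are substitutes.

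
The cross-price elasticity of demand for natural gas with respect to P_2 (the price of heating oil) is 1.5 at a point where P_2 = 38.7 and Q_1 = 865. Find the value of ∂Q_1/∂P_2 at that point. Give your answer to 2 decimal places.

33.53

ε = (∂Q_1/∂P_2)·(P_2/Q_1) ⇒ ∂Q_1/∂P_2 = ε·Q_1/P_2 = 1.5 × 865/38.7 ≈ 33.53.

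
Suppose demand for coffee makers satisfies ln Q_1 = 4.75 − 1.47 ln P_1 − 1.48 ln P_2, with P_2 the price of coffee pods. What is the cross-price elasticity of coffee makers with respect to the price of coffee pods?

In a log-linear (constant-elasticity) demand function, the coefficient on ln P_2 is the cross-price elasticity.
ε = -1.48. Negative, so coffee makers and coffee pods are complements.

-1.48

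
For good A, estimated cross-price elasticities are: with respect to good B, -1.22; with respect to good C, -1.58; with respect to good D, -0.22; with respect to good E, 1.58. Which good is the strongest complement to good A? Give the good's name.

good C

Complements have ε < 0. The most negative value is -1.58 (good C).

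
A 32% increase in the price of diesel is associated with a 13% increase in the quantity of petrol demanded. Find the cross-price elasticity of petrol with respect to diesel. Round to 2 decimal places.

ε = (%ΔQ of petrol) / (%ΔP of diesel) = (13%) / (32%) ≈ 0.41.

0.41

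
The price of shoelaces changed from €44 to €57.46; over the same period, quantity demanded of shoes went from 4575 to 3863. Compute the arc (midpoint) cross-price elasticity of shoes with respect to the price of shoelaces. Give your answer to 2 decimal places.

ΔQ_A = 3863 − 4575 = -712; ΔP_B = 57.46 − 44 = 13.46.
Midpoints: Q̄_A = 4219.0, P̄_B = 50.73.
ε = (ΔQ_A/Q̄_A)/(ΔP_B/P̄_B) = (-712/4219.0)/(13.46/50.73) ≈ -0.64.

-0.64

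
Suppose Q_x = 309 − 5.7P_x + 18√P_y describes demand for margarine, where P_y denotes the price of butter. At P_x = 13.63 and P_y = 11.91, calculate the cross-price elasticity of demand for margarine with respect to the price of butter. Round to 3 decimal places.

At P_x = 13.63 and P_y = 11.91: Q_x = 293.429.
∂Q_x/∂P_y = 18/(2√P_y) = 18/(2√11.91) = 2.6079.
ε = (∂Q_x/∂P_y)(P_y/Q_x) = 2.6079 × (11.91/293.429) ≈ 0.106.
ε > 0: substitutes.

0.106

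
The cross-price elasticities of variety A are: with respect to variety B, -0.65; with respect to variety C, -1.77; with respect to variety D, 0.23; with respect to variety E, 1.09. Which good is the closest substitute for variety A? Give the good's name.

Substitutes have ε > 0. Among the positive values, 1.09 (variety E) is largest.

variety E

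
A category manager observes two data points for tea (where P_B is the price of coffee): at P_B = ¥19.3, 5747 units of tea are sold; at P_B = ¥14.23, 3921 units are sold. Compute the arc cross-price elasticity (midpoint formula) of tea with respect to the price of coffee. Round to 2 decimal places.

ΔQ_A = 3921 − 5747 = -1826; ΔP_B = 14.23 − 19.3 = -5.07.
Midpoints: Q̄_A = 4834.0, P̄_B = 16.77.
ε = (ΔQ_A/Q̄_A)/(ΔP_B/P̄_B) = (-1826/4834.0)/(-5.07/16.77) ≈ 1.25.

1.25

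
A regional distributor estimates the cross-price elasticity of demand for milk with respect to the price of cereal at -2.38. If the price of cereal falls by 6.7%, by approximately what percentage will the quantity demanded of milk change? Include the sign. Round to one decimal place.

%ΔQ ≈ ε × %ΔP of cereal = -2.38 × (-6.7%) = 15.9%.

15.9%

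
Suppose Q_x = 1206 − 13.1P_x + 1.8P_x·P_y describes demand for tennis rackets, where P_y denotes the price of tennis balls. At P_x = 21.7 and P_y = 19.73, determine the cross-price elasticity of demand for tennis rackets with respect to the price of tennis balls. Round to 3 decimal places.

At P_x = 21.7 and P_y = 19.73: Q_x = 1692.384.
∂Q_x/∂P_y = 1.8P_x = 1.8(21.7) = 39.0600.
ε = (∂Q_x/∂P_y)(P_y/Q_x) = 39.0600 × (19.73/1692.384) ≈ 0.455.
ε > 0: substitutes.

0.455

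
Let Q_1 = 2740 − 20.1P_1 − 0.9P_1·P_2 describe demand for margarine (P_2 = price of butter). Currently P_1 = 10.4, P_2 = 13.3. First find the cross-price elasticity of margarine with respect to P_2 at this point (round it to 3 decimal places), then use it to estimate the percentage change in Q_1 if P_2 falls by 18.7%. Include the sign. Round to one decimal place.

At P_1 = 10.4, P_2 = 13.3: Q_1 = 2406.472.
∂Q_1/∂P_2 = -0.9P_1 = -9.3600.
ε = (∂Q_1/∂P_2)(P_2/Q_1) = -9.3600 × 13.3/2406.472 ≈ -0.052.
%ΔQ_1 ≈ ε × %ΔP_2 = -0.052 × (-18.7%) = 1.0%.

1.0%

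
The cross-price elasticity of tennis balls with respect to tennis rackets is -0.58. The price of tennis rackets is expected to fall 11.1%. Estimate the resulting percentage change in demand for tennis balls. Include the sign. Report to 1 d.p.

6.4%

%ΔQ ≈ ε × %ΔP of tennis rackets = -0.58 × (-11.1%) = 6.4%.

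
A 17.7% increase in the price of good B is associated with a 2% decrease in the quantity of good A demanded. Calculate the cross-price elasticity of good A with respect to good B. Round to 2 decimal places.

-0.11

ε = (%ΔQ of good A) / (%ΔP of good B) = (-2%) / (17.7%) ≈ -0.11.
Negative cross-price elasticity: complements.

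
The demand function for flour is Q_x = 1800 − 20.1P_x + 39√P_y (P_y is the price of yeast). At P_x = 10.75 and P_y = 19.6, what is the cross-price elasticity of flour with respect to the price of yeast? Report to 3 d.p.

At P_x = 10.75 and P_y = 19.6: Q_x = 1756.585.
∂Q_x/∂P_y = 39/(2√P_y) = 39/(2√19.6) = 4.4046.
ε = (∂Q_x/∂P_y)(P_y/Q_x) = 4.4046 × (19.6/1756.585) ≈ 0.049.

0.049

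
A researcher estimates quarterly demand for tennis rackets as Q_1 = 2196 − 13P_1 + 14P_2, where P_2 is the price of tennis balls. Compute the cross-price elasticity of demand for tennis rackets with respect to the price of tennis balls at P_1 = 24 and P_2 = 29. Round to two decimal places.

At P_1 = 24 and P_2 = 29: Q_1 = 2290.
∂Q_1/∂P_2 = 14.
ε = (∂Q_1/∂P_2)(P_2/Q_1) = 14 × (29/2290) ≈ 0.18.

0.18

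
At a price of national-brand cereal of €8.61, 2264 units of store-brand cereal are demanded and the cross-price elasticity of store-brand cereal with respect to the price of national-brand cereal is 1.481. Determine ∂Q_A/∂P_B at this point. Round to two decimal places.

ε = (∂Q_A/∂P_B)·(P_B/Q_A) ⇒ ∂Q_A/∂P_B = ε·Q_A/P_B = 1.481 × 2264/8.61 ≈ 389.43.

389.43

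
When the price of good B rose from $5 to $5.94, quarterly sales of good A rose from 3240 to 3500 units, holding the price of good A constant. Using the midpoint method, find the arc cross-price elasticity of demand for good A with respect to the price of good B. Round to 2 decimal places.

0.45

ΔQ_A = 3500 − 3240 = 260; ΔP_B = 5.94 − 5 = 0.94.
Midpoints: Q̄_A = 3370.0, P̄_B = 5.47.
ε = (ΔQ_A/Q̄_A)/(ΔP_B/P̄_B) = (260/3370.0)/(0.94/5.47) ≈ 0.45.
ε > 0: good A and good B are substitutes.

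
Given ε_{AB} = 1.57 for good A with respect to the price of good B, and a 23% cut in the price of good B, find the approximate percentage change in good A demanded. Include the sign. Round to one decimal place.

-36.1%

%ΔQ ≈ ε × %ΔP of good B = 1.57 × (-23%) = -36.1%.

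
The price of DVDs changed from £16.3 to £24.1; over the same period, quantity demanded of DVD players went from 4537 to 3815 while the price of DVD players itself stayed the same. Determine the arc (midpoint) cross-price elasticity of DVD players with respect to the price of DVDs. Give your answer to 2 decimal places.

-0.45

ΔQ_A = 3815 − 4537 = -722; ΔP_B = 24.1 − 16.3 = 7.8.
Midpoints: Q̄_A = 4176.0, P̄_B = 20.20.
ε = (ΔQ_A/Q̄_A)/(ΔP_B/P̄_B) = (-722/4176.0)/(7.8/20.20) ≈ -0.45.
ε < 0: DVD players and DVDs are complements.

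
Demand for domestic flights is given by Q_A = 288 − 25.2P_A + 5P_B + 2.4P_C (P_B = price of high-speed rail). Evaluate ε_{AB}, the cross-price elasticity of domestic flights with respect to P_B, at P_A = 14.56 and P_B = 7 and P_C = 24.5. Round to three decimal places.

2.351

At P_A = 14.56 and P_B = 7 and P_C = 24.5: Q_A = 14.888.
∂Q_A/∂P_B = 5.
ε = (∂Q_A/∂P_B)(P_B/Q_A) = 5 × (7/14.888) ≈ 2.351.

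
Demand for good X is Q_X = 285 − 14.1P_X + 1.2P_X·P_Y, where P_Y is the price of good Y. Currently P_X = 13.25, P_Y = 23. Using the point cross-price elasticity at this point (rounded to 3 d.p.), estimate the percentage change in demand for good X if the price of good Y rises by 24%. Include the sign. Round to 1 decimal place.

At P_X = 13.25, P_Y = 23: Q_X = 463.875.
∂Q_X/∂P_Y = 1.2P_X = 15.9000.
ε = (∂Q_X/∂P_Y)(P_Y/Q_X) = 15.9000 × 23/463.875 ≈ 0.788.
%ΔQ_X ≈ ε × %ΔP_Y = 0.788 × (24%) = 18.9%.

18.9%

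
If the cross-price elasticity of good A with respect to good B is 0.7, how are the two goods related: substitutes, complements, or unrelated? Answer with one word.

ε = 0.7 > 0, so a higher price of good B raises demand for good A: substitutes.

substitutes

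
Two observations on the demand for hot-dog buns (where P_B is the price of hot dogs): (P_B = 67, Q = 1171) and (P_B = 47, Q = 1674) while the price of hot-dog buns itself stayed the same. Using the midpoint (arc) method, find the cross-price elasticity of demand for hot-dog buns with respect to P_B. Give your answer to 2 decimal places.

ΔQ_A = 1674 − 1171 = 503; ΔP_B = 47 − 67 = -20.
Midpoints: Q̄_A = 1422.5, P̄_B = 57.00.
ε = (ΔQ_A/Q̄_A)/(ΔP_B/P̄_B) = (503/1422.5)/(-20/57.00) ≈ -1.01.

-1.01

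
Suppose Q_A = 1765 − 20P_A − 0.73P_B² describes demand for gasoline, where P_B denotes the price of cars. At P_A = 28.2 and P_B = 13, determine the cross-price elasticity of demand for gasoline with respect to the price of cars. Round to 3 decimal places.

-0.229

At P_A = 28.2 and P_B = 13: Q_A = 1077.63.
∂Q_A/∂P_B = -1.46P_B = -1.46(13) = -18.9800.
ε = (∂Q_A/∂P_B)(P_B/Q_A) = -18.9800 × (13/1077.63) ≈ -0.229.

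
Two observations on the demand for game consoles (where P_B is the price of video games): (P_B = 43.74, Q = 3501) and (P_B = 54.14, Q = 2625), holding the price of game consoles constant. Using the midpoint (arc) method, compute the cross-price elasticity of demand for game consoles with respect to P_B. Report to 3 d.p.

-1.346

ΔQ_A = 2625 − 3501 = -876; ΔP_B = 54.14 − 43.74 = 10.4.
Midpoints: Q̄_A = 3063.0, P̄_B = 48.94.
ε = (ΔQ_A/Q̄_A)/(ΔP_B/P̄_B) = (-876/3063.0)/(10.4/48.94) ≈ -1.346.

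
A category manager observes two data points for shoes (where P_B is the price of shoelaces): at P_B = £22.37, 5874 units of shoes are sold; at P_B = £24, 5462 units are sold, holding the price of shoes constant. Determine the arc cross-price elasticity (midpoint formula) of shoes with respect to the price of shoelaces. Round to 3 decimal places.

ΔQ_A = 5462 − 5874 = -412; ΔP_B = 24 − 22.37 = 1.63.
Midpoints: Q̄_A = 5668.0, P̄_B = 23.19.
ε = (ΔQ_A/Q̄_A)/(ΔP_B/P̄_B) = (-412/5668.0)/(1.63/23.19) ≈ -1.034.
ε < 0: shoes and shoelaces are complements.

-1.034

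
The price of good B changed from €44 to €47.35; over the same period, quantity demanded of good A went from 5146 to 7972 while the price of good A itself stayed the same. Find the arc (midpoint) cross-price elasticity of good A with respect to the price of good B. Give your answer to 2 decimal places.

5.87

ΔQ_A = 7972 − 5146 = 2826; ΔP_B = 47.35 − 44 = 3.35.
Midpoints: Q̄_A = 6559.0, P̄_B = 45.67.
ε = (ΔQ_A/Q̄_A)/(ΔP_B/P̄_B) = (2826/6559.0)/(3.35/45.67) ≈ 5.87.
ε > 0: good A and good B are substitutes.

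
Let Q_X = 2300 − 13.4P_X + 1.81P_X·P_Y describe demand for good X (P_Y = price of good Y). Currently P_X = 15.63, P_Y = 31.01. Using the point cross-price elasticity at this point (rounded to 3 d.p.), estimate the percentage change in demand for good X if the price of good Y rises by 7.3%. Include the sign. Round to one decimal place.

2.2%

At P_X = 15.63, P_Y = 31.01: Q_X = 2967.840.
∂Q_X/∂P_Y = 1.81P_X = 28.2903.
ε = (∂Q_X/∂P_Y)(P_Y/Q_X) = 28.2903 × 31.01/2967.840 ≈ 0.296.
%ΔQ_X ≈ ε × %ΔP_Y = 0.296 × (7.3%) = 2.2%.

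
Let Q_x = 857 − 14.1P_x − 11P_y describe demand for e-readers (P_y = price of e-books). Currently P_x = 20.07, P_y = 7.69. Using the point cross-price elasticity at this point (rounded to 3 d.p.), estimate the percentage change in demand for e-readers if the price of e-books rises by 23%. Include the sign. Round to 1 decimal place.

-4.0%

At P_x = 20.07, P_y = 7.69: Q_x = 489.423.
∂Q_x/∂P_y = -11.
ε = (∂Q_x/∂P_y)(P_y/Q_x) = -11.0000 × 7.69/489.423 ≈ -0.173.
%ΔQ_x ≈ ε × %ΔP_y = -0.173 × (23%) = -4.0%.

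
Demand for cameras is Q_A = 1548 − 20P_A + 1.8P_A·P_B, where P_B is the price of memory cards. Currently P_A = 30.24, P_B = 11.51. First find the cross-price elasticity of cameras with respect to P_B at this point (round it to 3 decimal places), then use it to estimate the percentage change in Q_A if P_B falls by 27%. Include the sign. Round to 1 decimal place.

-10.8%

At P_A = 30.24, P_B = 11.51: Q_A = 1569.712.
∂Q_A/∂P_B = 1.8P_A = 54.4320.
ε = (∂Q_A/∂P_B)(P_B/Q_A) = 54.4320 × 11.51/1569.712 ≈ 0.399.
%ΔQ_A ≈ ε × %ΔP_B = 0.399 × (-27%) = -10.8%.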